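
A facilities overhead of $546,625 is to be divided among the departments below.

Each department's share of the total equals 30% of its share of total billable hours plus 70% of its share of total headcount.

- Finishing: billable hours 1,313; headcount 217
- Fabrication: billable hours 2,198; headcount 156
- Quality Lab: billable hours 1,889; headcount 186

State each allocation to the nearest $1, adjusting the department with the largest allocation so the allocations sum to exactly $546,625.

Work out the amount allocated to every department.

Totals — billable hours 5,400, headcount 559.
Composite weights (30% billable hours + 70% headcount): Finishing 0.3447; Fabrication 0.3175; Quality Lab 0.3379.
Pro-rata amounts: Finishing 188,410.53; Fabrication 173,531.54; Quality Lab 184,682.92.
After rounding ($1): Finishing $188,411; Fabrication $173,532; Quality Lab $184,683. Sum = $546,626.
Difference $546,625 − $546,626 = −$1 applied to largest allocation (Finishing): Finishing becomes $188,410.

Finishing: $188,410; Fabrication: $173,532; Quality Lab: $184,683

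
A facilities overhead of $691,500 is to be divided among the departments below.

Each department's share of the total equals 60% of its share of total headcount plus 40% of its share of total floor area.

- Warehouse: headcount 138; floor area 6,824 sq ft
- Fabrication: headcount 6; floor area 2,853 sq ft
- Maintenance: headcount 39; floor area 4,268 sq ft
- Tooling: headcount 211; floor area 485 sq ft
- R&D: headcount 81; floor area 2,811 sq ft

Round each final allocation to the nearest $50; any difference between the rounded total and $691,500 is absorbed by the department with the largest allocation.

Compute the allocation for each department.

Headcount total 475; floor area total 17,241.
Combined weights (60% headcount + 40% floor area): Warehouse 0.3326; Fabrication 0.0738; Maintenance 0.1483; Tooling 0.2778; R&D 0.1675.
Raw shares: Warehouse 230,017.84; Fabrication 51,011.96; Maintenance 102,537.65; Tooling 192,083.88; R&D 115,848.67.
Rounded to nearest $50: Warehouse $230,000; Fabrication $51,000; Maintenance $102,550; Tooling $192,100; R&D $115,850. Sum = $691,500.
No rounding difference to absorb.

Warehouse: $230,000; Fabrication: $51,000; Maintenance: $102,550; Tooling: $192,100; R&D: $115,850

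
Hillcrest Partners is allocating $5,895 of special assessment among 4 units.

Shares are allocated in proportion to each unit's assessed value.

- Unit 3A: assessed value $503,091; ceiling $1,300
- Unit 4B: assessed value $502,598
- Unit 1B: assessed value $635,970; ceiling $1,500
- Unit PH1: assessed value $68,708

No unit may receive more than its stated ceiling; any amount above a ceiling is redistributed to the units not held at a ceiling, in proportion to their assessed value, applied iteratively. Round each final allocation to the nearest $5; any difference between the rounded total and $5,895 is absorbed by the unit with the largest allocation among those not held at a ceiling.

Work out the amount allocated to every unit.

Unit 3A: $1,300; Unit 4B: $2,725; Unit 1B: $1,500; Unit PH1: $370

Assessed value total: 1,710,367.
Unconstrained shares: Unit 3A 1,733.97; Unit 4B 1,732.27; Unit 1B 2,191.95; Unit PH1 236.81.
Capped: Unit 3A ($1,300), Unit 1B ($1,500); remaining pool $3,095 reallocated over remaining assessed value 571,306.
Remaining shares: Unit 4B 2,722.78 → $2,725; Unit PH1 372.22 → $370.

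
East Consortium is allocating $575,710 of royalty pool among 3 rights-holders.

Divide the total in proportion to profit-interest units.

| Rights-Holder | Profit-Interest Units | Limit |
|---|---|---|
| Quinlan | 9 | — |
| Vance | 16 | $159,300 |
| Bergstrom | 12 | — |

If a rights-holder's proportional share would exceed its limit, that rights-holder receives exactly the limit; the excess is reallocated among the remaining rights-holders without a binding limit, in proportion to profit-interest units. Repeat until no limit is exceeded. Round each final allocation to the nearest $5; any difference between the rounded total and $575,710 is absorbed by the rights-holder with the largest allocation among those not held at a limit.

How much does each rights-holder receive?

Quinlan: $178,460 · Vance: $159,300 · Bergstrom: $237,950

Profit-interest units total: 37.
Unconstrained shares: Quinlan 140,037.57; Vance 248,955.68; Bergstrom 186,716.76.
Held at cap: Vance ($159,300); balance $416,410 reallocated over remaining profit-interest units 21.
Remaining shares: Quinlan 178,461.43 → $178,460; Bergstrom 237,948.57 → $237,950.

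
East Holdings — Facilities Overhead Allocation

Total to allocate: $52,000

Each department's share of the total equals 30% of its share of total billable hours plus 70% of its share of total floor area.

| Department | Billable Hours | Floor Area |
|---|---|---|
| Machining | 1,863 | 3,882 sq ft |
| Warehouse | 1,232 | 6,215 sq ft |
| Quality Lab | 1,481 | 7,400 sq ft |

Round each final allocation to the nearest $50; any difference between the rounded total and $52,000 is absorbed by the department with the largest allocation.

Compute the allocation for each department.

Machining: $14,450 | Warehouse: $17,150 | Quality Lab: $20,400

Totals — billable hours 4,576, floor area 17,497.
Composite weights (30% billable hours + 70% floor area): Machining 0.2774; Warehouse 0.3294; Quality Lab 0.3931.
Pro-rata amounts: Machining 14,427.08; Warehouse 17,129.42; Quality Lab 20,443.50.
Rounded to nearest $50: Machining $14,450; Warehouse $17,150; Quality Lab $20,450. Sum = $52,050.
Difference $52,000 − $52,050 = −$50 applied to largest allocation (Quality Lab): Quality Lab becomes $20,400.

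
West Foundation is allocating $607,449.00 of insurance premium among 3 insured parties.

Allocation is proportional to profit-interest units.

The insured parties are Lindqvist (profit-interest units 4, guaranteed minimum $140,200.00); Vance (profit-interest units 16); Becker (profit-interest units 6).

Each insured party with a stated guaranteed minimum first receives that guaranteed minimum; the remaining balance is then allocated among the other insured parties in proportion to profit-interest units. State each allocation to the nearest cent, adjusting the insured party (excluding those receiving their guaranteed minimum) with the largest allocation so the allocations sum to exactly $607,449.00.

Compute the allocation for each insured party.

Minimums first: Lindqvist $140,200.00. Residual $467,249.00.
Residual split over remaining profit-interest units 22: Vance 339,817.4545 → $339,817.45; Becker 127,431.5455 → $127,431.55.

Lindqvist: $140,200.00; Vance: $339,817.45; Becker: $127,431.55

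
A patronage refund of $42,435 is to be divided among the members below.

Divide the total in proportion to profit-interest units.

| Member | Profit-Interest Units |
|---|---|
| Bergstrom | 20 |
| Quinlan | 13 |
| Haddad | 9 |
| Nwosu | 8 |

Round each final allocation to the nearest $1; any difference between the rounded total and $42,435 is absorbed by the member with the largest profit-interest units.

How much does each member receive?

Profit-interest units total: 20 + 13 + 9 + 8 = 50.
Unrounded shares: Bergstrom 16,974.00; Quinlan 11,033.10; Haddad 7,638.30; Nwosu 6,789.60.
After rounding ($1): Bergstrom $16,974; Quinlan $11,033; Haddad $7,638; Nwosu $6,790. Sum = $42,435.
No rounding difference to absorb.

Bergstrom: $16,974; Quinlan: $11,033; Haddad: $7,638; Nwosu: $6,790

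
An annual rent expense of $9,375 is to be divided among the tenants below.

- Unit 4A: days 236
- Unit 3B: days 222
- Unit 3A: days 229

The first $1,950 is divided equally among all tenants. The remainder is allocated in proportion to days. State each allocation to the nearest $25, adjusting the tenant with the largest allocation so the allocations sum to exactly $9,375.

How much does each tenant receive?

Equal tier: $1,950 ÷ 3 = $650 apiece.
Remainder $7,425 by days (total 687): Unit 4A 2,550.66 → $2,550; Unit 3B 2,399.34 → $2,400; Unit 3A 2,475.00 → $2,475.
Totals: Unit 4A $650 + $2,550 = $3,200; Unit 3B $650 + $2,400 = $3,050; Unit 3A $650 + $2,475 = $3,125.

Unit 4A: $3,200; Unit 3B: $3,050; Unit 3A: $3,125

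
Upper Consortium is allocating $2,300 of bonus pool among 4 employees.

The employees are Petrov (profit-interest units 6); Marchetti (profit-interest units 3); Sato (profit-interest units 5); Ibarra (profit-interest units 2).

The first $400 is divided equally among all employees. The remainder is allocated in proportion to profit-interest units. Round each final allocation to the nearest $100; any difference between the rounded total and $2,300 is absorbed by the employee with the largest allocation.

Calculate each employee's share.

Petrov: $800 · Marchetti: $500 · Sato: $700 · Ibarra: $300

First tranche $400 split equally: $100 each.
Remainder $1,900 by profit-interest units (total 16): Petrov 712.50 → $700; Marchetti 356.25 → $400; Sato 593.75 → $600; Ibarra 237.50 → $200.
Totals: Petrov $100 + $700 = $800; Marchetti $100 + $400 = $500; Sato $100 + $600 = $700; Ibarra $100 + $200 = $300.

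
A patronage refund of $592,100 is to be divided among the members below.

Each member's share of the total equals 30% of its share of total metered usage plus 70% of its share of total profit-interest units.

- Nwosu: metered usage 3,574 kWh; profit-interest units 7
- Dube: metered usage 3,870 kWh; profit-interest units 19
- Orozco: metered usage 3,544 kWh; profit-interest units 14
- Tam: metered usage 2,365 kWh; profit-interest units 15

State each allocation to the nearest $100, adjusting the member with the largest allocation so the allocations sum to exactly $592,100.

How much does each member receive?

Nwosu: $100,300 · Dube: $194,700 · Orozco: $152,600 · Tam: $144,500

Metered usage total 13,353; profit-interest units total 55.
Combined weights (30% metered usage + 70% profit-interest units): Nwosu 0.1694; Dube 0.3288; Orozco 0.2578; Tam 0.2440.
Pro-rata amounts: Nwosu 100,294.32; Dube 194,661.72; Orozco 152,645.97; Tam 144,497.99.
At nearest $100: Nwosu $100,300; Dube $194,700; Orozco $152,600; Tam $144,500. Sum = $592,100.
Sum already equals the total — no adjustment.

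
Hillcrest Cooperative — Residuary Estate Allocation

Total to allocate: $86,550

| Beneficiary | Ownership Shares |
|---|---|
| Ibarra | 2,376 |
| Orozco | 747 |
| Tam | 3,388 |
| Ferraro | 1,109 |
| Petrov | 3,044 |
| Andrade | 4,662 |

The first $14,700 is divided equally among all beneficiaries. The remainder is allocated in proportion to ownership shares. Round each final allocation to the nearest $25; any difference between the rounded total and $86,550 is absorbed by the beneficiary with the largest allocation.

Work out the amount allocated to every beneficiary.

$14,700 shared equally gives $2,450 per beneficiary.
Remainder $71,850 by ownership shares (total 15,326): Ibarra 11,138.95 → $11,150; Orozco 3,502.02 → $3,500; Tam 15,883.32 → $15,875; Ferraro 5,199.12 → $5,200; Petrov 14,270.61 → $14,275; Andrade 21,855.98 → $21,850.
Totals: Ibarra $2,450 + $11,150 = $13,600; Orozco $2,450 + $3,500 = $5,950; Tam $2,450 + $15,875 = $18,325; Ferraro $2,450 + $5,200 = $7,650; Petrov $2,450 + $14,275 = $16,725; Andrade $2,450 + $21,850 = $24,300.

Ibarra: $13,600; Orozco: $5,950; Tam: $18,325; Ferraro: $7,650; Petrov: $16,725; Andrade: $24,300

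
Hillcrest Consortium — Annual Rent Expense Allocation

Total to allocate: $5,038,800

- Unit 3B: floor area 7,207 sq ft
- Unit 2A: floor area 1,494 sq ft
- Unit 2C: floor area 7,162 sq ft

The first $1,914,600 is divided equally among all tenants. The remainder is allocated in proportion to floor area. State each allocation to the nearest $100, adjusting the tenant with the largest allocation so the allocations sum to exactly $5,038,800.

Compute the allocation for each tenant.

First tranche $1,914,600 split equally: $638,200 each.
Remainder $3,124,200 by floor area (total 15,863): Unit 3B 1,419,410.54 → $1,419,400; Unit 2A 294,241.62 → $294,200; Unit 2C 1,410,547.84 → $1,410,500.
Rounding difference +$100 on remainder applied to Unit 3B.
Totals: Unit 3B $638,200 + $1,419,500 = $2,057,700; Unit 2A $638,200 + $294,200 = $932,400; Unit 2C $638,200 + $1,410,500 = $2,048,700.

Unit 3B: $2,057,700 | Unit 2A: $932,400 | Unit 2C: $2,048,700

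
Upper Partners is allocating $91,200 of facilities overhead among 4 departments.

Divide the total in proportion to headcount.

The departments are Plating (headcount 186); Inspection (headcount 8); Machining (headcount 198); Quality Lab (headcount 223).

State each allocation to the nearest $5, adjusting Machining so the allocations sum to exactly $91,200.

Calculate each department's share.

Plating: $27,580 | Inspection: $1,185 | Machining: $29,365 | Quality Lab: $33,070

Combined headcount = 615.
Raw shares: Plating 186/615 × $91,200 = 27,582.44; Inspection 8/615 × $91,200 = 1,186.34; Machining 198/615 × $91,200 = 29,361.95; Quality Lab 223/615 × $91,200 = 33,069.27.
At nearest $5: Plating $27,580; Inspection $1,185; Machining $29,360; Quality Lab $33,070. Sum = $91,195.
Difference $91,200 − $91,195 = +$5 applied to Machining: Machining becomes $29,365.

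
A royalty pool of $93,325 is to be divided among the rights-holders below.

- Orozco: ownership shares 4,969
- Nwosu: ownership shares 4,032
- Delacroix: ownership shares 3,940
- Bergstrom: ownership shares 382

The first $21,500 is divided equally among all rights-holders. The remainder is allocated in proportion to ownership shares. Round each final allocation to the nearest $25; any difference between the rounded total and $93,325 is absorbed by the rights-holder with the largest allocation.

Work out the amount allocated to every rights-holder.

Orozco: $32,175 | Nwosu: $27,100 | Delacroix: $26,625 | Bergstrom: $7,425

$21,500 shared equally gives $5,375 per rights-holder.
Remainder $71,825 by ownership shares (total 13,323): Orozco 26,788.14 → $26,800; Nwosu 21,736.73 → $21,725; Delacroix 21,240.75 → $21,250; Bergstrom 2,059.38 → $2,050.
Totals: Orozco $5,375 + $26,800 = $32,175; Nwosu $5,375 + $21,725 = $27,100; Delacroix $5,375 + $21,250 = $26,625; Bergstrom $5,375 + $2,050 = $7,425.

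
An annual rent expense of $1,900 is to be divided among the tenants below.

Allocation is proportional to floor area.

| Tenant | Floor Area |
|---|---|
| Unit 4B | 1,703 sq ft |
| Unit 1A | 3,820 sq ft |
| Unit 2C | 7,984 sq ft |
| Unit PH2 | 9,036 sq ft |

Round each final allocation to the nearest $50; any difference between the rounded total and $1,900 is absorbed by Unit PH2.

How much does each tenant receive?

Total floor area = 22,543.
Unrounded shares: Unit 4B 1,703/22,543 × $1,900 = 143.53; Unit 1A 3,820/22,543 × $1,900 = 321.96; Unit 2C 7,984/22,543 × $1,900 = 672.92; Unit PH2 9,036/22,543 × $1,900 = 761.58.
At nearest $50: Unit 4B $150; Unit 1A $300; Unit 2C $650; Unit PH2 $750. Sum = $1,850.
Difference $1,900 − $1,850 = +$50 applied to Unit PH2: Unit PH2 becomes $800.

Unit 4B: $150 · Unit 1A: $300 · Unit 2C: $650 · Unit PH2: $800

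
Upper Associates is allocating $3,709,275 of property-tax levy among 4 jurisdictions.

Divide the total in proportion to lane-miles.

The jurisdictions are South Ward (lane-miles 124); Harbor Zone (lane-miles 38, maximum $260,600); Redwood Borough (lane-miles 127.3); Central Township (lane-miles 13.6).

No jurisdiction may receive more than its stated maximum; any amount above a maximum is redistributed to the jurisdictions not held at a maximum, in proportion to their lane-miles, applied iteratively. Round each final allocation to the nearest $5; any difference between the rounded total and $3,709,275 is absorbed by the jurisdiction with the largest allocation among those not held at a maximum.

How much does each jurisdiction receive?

Combined lane-miles = 302.9.
Unconstrained shares: South Ward 1,518,488.28; Harbor Zone 465,343.18; Redwood Borough 1,558,899.66; Central Township 166,543.88.
Held at cap: Harbor Zone ($260,600); remaining pool $3,448,675 reallocated over remaining lane-miles 264.9.
Redistributed shares: South Ward 1,614,328.80 → $1,614,330; Redwood Borough 1,657,290.78 → $1,657,290; Central Township 177,055.42 → $177,055.

South Ward: $1,614,330; Harbor Zone: $260,600; Redwood Borough: $1,657,290; Central Township: $177,055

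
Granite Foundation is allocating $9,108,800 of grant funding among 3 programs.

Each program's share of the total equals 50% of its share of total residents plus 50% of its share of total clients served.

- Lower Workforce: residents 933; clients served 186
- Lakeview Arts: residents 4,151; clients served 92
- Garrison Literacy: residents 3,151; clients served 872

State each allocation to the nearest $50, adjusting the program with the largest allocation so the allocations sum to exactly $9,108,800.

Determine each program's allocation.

Totals — residents 8,235, clients served 1,150.
Composite weights (50% residents + 50% clients served): Lower Workforce 0.1375; Lakeview Arts 0.2920; Garrison Literacy 0.5704.
Proportional shares: Lower Workforce 1,252,624.11; Lakeview Arts 2,660,079.31; Garrison Literacy 5,196,096.58.
After rounding ($50): Lower Workforce $1,252,600; Lakeview Arts $2,660,100; Garrison Literacy $5,196,100. Sum = $9,108,800.
Rounded total matches; no reconciliation needed.

Lower Workforce: $1,252,600 · Lakeview Arts: $2,660,100 · Garrison Literacy: $5,196,100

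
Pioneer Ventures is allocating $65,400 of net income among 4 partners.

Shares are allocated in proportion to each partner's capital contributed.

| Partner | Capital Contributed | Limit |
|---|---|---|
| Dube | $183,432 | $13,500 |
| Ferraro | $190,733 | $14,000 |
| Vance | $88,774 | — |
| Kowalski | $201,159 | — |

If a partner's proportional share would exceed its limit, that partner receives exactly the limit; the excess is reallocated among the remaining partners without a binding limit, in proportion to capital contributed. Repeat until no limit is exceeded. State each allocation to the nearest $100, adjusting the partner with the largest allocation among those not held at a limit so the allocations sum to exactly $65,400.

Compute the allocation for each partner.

Combined capital contributed = 664,098.
Unconstrained shares: Dube 18,064.28; Ferraro 18,783.28; Vance 8,742.41; Kowalski 19,810.03.
Capped: Dube ($13,500), Ferraro ($14,000); balance $37,900 reallocated over remaining capital contributed 289,933.
Remaining shares: Vance 11,604.52 → $11,600; Kowalski 26,295.48 → $26,300.

Dube: $13,500; Ferraro: $14,000; Vance: $11,600; Kowalski: $26,300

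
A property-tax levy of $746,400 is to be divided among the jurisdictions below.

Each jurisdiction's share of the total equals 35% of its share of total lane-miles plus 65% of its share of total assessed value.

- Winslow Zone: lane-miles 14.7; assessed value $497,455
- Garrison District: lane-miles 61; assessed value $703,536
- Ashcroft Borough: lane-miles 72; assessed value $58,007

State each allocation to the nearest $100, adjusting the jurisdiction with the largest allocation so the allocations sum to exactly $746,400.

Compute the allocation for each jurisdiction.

Winslow Zone: $217,700 · Garrison District: $379,000 · Ashcroft Borough: $149,700

Lane-miles total 147.7; assessed value total 1,258,998.
Combined weights (35% lane-miles + 65% assessed value): Winslow Zone 0.2917; Garrison District 0.5078; Ashcroft Borough 0.2006.
Proportional shares: Winslow Zone 217,696.50; Garrison District 379,002.40; Ashcroft Borough 149,701.10.
Rounded to nearest $100: Winslow Zone $217,700; Garrison District $379,000; Ashcroft Borough $149,700. Sum = $746,400.
Sum already equals the total — no adjustment.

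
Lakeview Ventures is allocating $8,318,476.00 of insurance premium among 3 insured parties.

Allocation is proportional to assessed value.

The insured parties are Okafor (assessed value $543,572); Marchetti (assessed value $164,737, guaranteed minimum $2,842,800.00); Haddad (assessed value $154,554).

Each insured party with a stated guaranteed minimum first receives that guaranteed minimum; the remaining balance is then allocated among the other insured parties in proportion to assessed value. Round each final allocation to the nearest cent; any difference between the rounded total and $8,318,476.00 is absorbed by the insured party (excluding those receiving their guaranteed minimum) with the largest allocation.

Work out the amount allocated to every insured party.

Minimums first: Marchetti $2,842,800.00. Residual $5,475,676.00.
Residual split over remaining assessed value 698,126: Okafor 4,263,448.3670 → $4,263,448.37; Haddad 1,212,227.6330 → $1,212,227.63.

Okafor: $4,263,448.37 · Marchetti: $2,842,800.00 · Haddad: $1,212,227.63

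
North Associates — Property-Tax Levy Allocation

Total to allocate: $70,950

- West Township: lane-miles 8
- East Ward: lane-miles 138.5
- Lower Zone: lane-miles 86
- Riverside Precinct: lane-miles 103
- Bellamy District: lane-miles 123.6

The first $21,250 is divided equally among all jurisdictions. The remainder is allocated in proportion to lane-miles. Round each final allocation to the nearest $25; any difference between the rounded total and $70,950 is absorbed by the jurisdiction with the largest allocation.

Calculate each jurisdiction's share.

West Township: $5,125; East Ward: $19,250; Lower Zone: $13,550; Riverside Precinct: $15,400; Bellamy District: $17,625

First tranche $21,250 split equally: $4,250 each.
Remainder $49,700 by lane-miles (total 459.1): West Township 866.04 → $875; East Ward 14,993.36 → $15,000; Lower Zone 9,309.95 → $9,300; Riverside Precinct 11,150.29 → $11,150; Bellamy District 13,380.35 → $13,375.
Totals: West Township $4,250 + $875 = $5,125; East Ward $4,250 + $15,000 = $19,250; Lower Zone $4,250 + $9,300 = $13,550; Riverside Precinct $4,250 + $11,150 = $15,400; Bellamy District $4,250 + $13,375 = $17,625.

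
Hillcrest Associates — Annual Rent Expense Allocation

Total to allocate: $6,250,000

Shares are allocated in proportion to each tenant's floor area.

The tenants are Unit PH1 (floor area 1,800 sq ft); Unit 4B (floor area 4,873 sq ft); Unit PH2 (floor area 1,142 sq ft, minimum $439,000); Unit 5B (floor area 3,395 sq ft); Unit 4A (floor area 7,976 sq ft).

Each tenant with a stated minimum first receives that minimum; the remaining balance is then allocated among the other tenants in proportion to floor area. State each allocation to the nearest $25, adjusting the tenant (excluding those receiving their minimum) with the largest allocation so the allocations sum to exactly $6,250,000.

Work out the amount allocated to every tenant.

Unit PH1: $579,675 · Unit 4B: $1,569,325 · Unit PH2: $439,000 · Unit 5B: $1,093,350 · Unit 4A: $2,568,650

Fund the minimums — Unit PH2 $439,000. Residual $5,811,000.
Residual split over remaining floor area 18,044: Unit PH1 579,683.00 → $579,675; Unit 4B 1,569,330.69 → $1,569,325; Unit 5B 1,093,346.54 → $1,093,350; Unit 4A 2,568,639.77 → $2,568,650.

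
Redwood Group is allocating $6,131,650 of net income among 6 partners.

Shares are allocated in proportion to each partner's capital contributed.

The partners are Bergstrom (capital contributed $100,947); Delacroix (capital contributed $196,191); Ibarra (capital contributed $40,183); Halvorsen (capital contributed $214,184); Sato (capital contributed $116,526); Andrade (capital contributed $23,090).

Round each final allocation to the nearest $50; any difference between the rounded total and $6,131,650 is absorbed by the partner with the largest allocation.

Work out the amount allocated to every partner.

Capital contributed total: 691,121.
Unrounded shares: Bergstrom 100,947/691,121 × $6,131,650 = 895,605.36; Delacroix 196,191/691,121 × $6,131,650 = 1,740,613.50; Ibarra 40,183/691,121 × $6,131,650 = 356,505.00; Halvorsen 214,184/691,121 × $6,131,650 = 1,900,248.04; Sato 116,526/691,121 × $6,131,650 = 1,033,822.80; Andrade 23,090/691,121 × $6,131,650 = 204,855.30.
At nearest $50: Bergstrom $895,600; Delacroix $1,740,600; Ibarra $356,500; Halvorsen $1,900,250; Sato $1,033,800; Andrade $204,850. Sum = $6,131,600.
Difference $6,131,650 − $6,131,600 = +$50 applied to largest allocation (Halvorsen): Halvorsen becomes $1,900,300.

Bergstrom: $895,600 · Delacroix: $1,740,600 · Ibarra: $356,500 · Halvorsen: $1,900,300 · Sato: $1,033,800 · Andrade: $204,850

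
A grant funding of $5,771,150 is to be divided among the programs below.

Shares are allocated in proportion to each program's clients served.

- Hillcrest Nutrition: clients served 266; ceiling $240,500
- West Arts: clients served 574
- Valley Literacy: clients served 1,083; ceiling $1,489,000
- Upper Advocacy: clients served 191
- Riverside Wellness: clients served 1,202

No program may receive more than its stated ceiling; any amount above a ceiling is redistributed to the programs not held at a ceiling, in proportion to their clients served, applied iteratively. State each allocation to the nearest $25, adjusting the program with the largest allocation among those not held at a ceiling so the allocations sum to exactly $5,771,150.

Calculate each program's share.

Sum of clients served: 3,316.
Proportional shares (ignoring caps): Hillcrest Nutrition 462,945.08; West Arts 998,986.76; Valley Literacy 1,884,847.84; Upper Advocacy 332,415.46; Riverside Wellness 2,091,954.86.
Cap binds for Hillcrest Nutrition ($240,500), Valley Literacy ($1,489,000); balance $4,041,650 reallocated over remaining clients served 1,967.
Redistributed shares: West Arts 1,179,413.88 → $1,179,425; Upper Advocacy 392,453.05 → $392,450; Riverside Wellness 2,469,783.07 → $2,469,775.

Hillcrest Nutrition: $240,500 · West Arts: $1,179,425 · Valley Literacy: $1,489,000 · Upper Advocacy: $392,450 · Riverside Wellness: $2,469,775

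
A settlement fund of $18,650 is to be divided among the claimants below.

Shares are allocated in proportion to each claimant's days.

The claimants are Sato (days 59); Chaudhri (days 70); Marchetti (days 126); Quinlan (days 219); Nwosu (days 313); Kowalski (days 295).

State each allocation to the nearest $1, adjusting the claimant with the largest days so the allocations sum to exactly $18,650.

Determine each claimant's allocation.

Combined days = 1,082.
Raw shares: Sato 59/1,082 × $18,650 = 1,016.96; Chaudhri 70/1,082 × $18,650 = 1,206.56; Marchetti 126/1,082 × $18,650 = 2,171.81; Quinlan 219/1,082 × $18,650 = 3,774.82; Nwosu 313/1,082 × $18,650 = 5,395.06; Kowalski 295/1,082 × $18,650 = 5,084.80.
After rounding ($1): Sato $1,017; Chaudhri $1,207; Marchetti $2,172; Quinlan $3,775; Nwosu $5,395; Kowalski $5,085. Sum = $18,651.
Difference $18,650 − $18,651 = −$1 applied to largest days (Nwosu): Nwosu becomes $5,394.

Sato: $1,017; Chaudhri: $1,207; Marchetti: $2,172; Quinlan: $3,775; Nwosu: $5,394; Kowalski: $5,085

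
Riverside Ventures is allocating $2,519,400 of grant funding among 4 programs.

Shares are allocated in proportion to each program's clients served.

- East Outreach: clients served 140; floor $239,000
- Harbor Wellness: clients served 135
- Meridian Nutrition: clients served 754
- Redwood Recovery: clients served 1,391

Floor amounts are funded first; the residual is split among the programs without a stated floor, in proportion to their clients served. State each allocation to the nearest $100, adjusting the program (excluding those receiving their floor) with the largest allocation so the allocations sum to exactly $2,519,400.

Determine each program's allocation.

Minimums first: East Outreach $239,000. Remaining pool $2,280,400.
Remaining pool split over remaining clients served 2,280: Harbor Wellness 135,023.68 → $135,000; Meridian Nutrition 754,132.28 → $754,100; Redwood Recovery 1,391,244.04 → $1,391,200.
Rounding difference +$100 applied to Redwood Recovery → $1,391,300.

East Outreach: $239,000 · Harbor Wellness: $135,000 · Meridian Nutrition: $754,100 · Redwood Recovery: $1,391,300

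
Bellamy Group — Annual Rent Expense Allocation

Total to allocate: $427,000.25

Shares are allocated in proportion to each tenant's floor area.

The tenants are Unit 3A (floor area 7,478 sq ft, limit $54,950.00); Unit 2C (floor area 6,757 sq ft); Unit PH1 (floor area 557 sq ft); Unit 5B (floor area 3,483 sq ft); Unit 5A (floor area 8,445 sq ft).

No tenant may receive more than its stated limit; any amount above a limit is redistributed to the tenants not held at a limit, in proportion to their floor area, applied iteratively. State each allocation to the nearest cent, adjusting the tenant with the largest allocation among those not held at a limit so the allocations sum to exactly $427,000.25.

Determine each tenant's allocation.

Floor area total: 26,720.
Proportional shares (ignoring caps): Unit 3A 119,502.5400; Unit 2C 107,980.5647; Unit PH1 8,901.1654; Unit 5B 55,660.2497; Unit 5A 134,955.7302.
Cap binds for Unit 3A ($54,950.00); remaining pool $372,050.25 reallocated over remaining floor area 19,242.
Redistributed shares: Unit 2C 130,648.7652 → $130,648.77; Unit PH1 10,769.7739 → $10,769.77; Unit 5B 67,344.9236 → $67,344.92; Unit 5A 163,286.7873 → $163,286.79.

Unit 3A: $54,950.00 | Unit 2C: $130,648.77 | Unit PH1: $10,769.77 | Unit 5B: $67,344.92 | Unit 5A: $163,286.79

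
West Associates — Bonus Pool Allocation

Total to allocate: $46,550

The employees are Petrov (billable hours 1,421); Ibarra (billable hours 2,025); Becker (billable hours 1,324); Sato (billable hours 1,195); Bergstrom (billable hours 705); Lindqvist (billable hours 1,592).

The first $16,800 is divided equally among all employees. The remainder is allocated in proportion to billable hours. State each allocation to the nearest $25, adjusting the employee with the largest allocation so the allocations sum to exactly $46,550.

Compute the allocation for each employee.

First tranche $16,800 split equally: $2,800 each.
Remainder $29,750 by billable hours (total 8,262): Petrov 5,116.77 → $5,125; Ibarra 7,291.67 → $7,300; Becker 4,767.49 → $4,775; Sato 4,302.98 → $4,300; Bergstrom 2,538.58 → $2,550; Lindqvist 5,732.51 → $5,725.
Rounding difference −$25 on remainder applied to Ibarra.
Totals: Petrov $2,800 + $5,125 = $7,925; Ibarra $2,800 + $7,275 = $10,075; Becker $2,800 + $4,775 = $7,575; Sato $2,800 + $4,300 = $7,100; Bergstrom $2,800 + $2,550 = $5,350; Lindqvist $2,800 + $5,725 = $8,525.

Petrov: $7,925 | Ibarra: $10,075 | Becker: $7,575 | Sato: $7,100 | Bergstrom: $5,350 | Lindqvist: $8,525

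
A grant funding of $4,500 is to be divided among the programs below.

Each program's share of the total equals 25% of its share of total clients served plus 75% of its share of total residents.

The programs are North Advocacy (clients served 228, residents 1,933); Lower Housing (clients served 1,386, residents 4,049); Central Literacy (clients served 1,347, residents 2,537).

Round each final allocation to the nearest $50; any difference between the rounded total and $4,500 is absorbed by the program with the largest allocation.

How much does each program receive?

North Advocacy: $850 · Lower Housing: $2,150 · Central Literacy: $1,500

Totals — clients served 2,961, residents 8,519.
Combined weights (25% clients served + 75% residents): North Advocacy 0.1894; Lower Housing 0.4735; Central Literacy 0.3371.
Unrounded shares: North Advocacy 852.43; Lower Housing 2,130.70; Central Literacy 1,516.87.
At nearest $50: North Advocacy $850; Lower Housing $2,150; Central Literacy $1,500. Sum = $4,500.
No rounding difference to absorb.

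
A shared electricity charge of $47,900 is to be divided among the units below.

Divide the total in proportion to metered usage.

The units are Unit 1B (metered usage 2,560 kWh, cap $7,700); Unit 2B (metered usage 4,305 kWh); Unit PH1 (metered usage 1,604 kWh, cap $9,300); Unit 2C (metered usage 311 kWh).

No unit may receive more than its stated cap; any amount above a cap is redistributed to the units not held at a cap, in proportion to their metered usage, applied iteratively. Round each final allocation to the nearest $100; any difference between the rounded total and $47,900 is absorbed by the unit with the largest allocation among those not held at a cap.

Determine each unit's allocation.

Unit 1B: $7,700 | Unit 2B: $28,800 | Unit PH1: $9,300 | Unit 2C: $2,100

Sum of metered usage: 8,780.
Pro-rata shares before constraints: Unit 1B 13,966.29; Unit 2B 23,486.28; Unit PH1 8,750.75; Unit 2C 1,696.69.
Held at cap: Unit 1B ($7,700); remaining pool $40,200 reallocated over remaining metered usage 6,220.
Held at cap: Unit PH1 ($9,300); remaining pool $30,900 reallocated over remaining metered usage 4,616.
Remaining shares: Unit 2B 28,818.13 → $28,800; Unit 2C 2,081.87 → $2,100.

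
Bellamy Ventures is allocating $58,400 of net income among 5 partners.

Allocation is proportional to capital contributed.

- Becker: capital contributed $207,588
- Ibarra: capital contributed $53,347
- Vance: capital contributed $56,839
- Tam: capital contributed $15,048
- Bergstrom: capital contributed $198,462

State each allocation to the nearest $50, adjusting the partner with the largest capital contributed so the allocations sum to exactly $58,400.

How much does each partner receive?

Combined capital contributed = 531,284.
Unrounded shares: Becker 207,588/531,284 × $58,400 = 22,818.57; Ibarra 53,347/531,284 × $58,400 = 5,864.03; Vance 56,839/531,284 × $58,400 = 6,247.88; Tam 15,048/531,284 × $58,400 = 1,654.11; Bergstrom 198,462/531,284 × $58,400 = 21,815.41.
After rounding ($50): Becker $22,800; Ibarra $5,850; Vance $6,250; Tam $1,650; Bergstrom $21,800. Sum = $58,350.
Difference $58,400 − $58,350 = +$50 applied to largest capital contributed (Becker): Becker becomes $22,850.

Becker: $22,850 | Ibarra: $5,850 | Vance: $6,250 | Tam: $1,650 | Bergstrom: $21,800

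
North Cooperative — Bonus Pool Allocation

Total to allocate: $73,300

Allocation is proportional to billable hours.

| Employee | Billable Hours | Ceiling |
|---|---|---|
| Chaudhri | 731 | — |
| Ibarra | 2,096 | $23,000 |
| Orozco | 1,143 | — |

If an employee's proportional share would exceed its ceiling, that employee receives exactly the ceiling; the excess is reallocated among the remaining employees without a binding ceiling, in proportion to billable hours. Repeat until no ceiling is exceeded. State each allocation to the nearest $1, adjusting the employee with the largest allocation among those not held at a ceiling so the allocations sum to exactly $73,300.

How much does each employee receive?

Chaudhri: $19,621 · Ibarra: $23,000 · Orozco: $30,679

Sum of billable hours: 3,970.
Proportional shares (ignoring caps): Chaudhri 13,496.80; Ibarra 38,699.45; Orozco 21,103.75.
Cap binds for Ibarra ($23,000); residual $50,300 reallocated over remaining billable hours 1,874.
Shares after redistribution: Chaudhri 19,620.76 → $19,621; Orozco 30,679.24 → $30,679.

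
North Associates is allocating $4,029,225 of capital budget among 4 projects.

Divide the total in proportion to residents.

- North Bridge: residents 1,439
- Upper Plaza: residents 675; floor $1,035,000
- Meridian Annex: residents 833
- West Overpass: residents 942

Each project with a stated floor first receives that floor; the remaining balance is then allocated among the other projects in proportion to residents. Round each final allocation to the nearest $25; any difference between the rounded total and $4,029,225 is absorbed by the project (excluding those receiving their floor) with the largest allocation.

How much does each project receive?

North Bridge: $1,340,600 · Upper Plaza: $1,035,000 · Meridian Annex: $776,050 · West Overpass: $877,575

Fund the minimums — Upper Plaza $1,035,000. Balance $2,994,225.
Balance split over remaining residents 3,214: North Bridge 1,340,600.43 → $1,340,600; Meridian Annex 776,039.02 → $776,050; West Overpass 877,585.55 → $877,575.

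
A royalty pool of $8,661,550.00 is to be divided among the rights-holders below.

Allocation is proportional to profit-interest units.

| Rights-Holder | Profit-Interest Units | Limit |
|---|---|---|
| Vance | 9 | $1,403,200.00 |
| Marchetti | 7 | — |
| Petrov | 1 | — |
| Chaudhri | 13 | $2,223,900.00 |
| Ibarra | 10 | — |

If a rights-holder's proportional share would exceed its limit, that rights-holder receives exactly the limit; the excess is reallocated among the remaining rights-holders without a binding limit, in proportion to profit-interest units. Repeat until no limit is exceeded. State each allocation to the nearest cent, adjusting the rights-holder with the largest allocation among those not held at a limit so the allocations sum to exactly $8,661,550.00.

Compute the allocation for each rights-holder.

Vance: $1,403,200.00 | Marchetti: $1,957,841.67 | Petrov: $279,691.67 | Chaudhri: $2,223,900.00 | Ibarra: $2,796,916.66

Sum of profit-interest units: 40.
Pro-rata shares before constraints: Vance 1,948,848.7500; Marchetti 1,515,771.2500; Petrov 216,538.7500; Chaudhri 2,815,003.7500; Ibarra 2,165,387.5000.
Cap binds for Vance ($1,403,200.00), Chaudhri ($2,223,900.00); balance $5,034,450.00 reallocated over remaining profit-interest units 18.
Remaining shares: Marchetti 1,957,841.6667 → $1,957,841.67; Petrov 279,691.6667 → $279,691.67; Ibarra 2,796,916.6667 → $2,796,916.67.
Rounding difference −$0.01 applied to Ibarra → $2,796,916.66.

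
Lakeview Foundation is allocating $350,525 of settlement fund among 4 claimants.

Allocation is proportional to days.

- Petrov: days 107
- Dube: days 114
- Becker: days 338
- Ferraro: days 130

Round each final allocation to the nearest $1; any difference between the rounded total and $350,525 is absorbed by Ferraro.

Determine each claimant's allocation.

Petrov: $54,436 | Dube: $57,997 | Becker: $171,956 | Ferraro: $66,136

Sum of days: 689.
Proportional shares: Petrov 107/689 × $350,525 = 54,435.67; Dube 114/689 × $350,525 = 57,996.88; Becker 338/689 × $350,525 = 171,955.66; Ferraro 130/689 × $350,525 = 66,136.79.
At nearest $1: Petrov $54,436; Dube $57,997; Becker $171,956; Ferraro $66,137. Sum = $350,526.
Difference $350,525 − $350,526 = −$1 applied to Ferraro: Ferraro becomes $66,136.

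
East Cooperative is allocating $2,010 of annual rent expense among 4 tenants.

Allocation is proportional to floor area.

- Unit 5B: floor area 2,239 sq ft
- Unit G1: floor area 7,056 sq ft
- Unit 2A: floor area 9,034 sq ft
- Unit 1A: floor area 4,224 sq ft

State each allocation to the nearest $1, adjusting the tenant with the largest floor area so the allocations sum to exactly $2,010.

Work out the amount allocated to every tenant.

Unit 5B: $200 | Unit G1: $629 | Unit 2A: $805 | Unit 1A: $376

Floor area total: 2,239 + 7,056 + 9,034 + 4,224 = 22,553.
Proportional shares: Unit 5B 199.55; Unit G1 628.85; Unit 2A 805.14; Unit 1A 376.46.
Rounded to nearest $1: Unit 5B $200; Unit G1 $629; Unit 2A $805; Unit 1A $376. Sum = $2,010.
Rounded total matches; no reconciliation needed.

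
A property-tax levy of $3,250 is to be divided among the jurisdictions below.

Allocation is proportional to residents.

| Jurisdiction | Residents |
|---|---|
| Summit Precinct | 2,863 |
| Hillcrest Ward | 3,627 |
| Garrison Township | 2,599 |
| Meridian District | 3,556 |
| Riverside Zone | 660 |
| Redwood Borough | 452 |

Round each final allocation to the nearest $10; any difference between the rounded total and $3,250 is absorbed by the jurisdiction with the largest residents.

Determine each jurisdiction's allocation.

Summit Precinct: $680 | Hillcrest Ward: $850 | Garrison Township: $610 | Meridian District: $840 | Riverside Zone: $160 | Redwood Borough: $110

Residents total: 13,757.
Unrounded shares: Summit Precinct 2,863/13,757 × $3,250 = 676.36; Hillcrest Ward 3,627/13,757 × $3,250 = 856.85; Garrison Township 2,599/13,757 × $3,250 = 614.00; Meridian District 3,556/13,757 × $3,250 = 840.08; Riverside Zone 660/13,757 × $3,250 = 155.92; Redwood Borough 452/13,757 × $3,250 = 106.78.
After rounding ($10): Summit Precinct $680; Hillcrest Ward $860; Garrison Township $610; Meridian District $840; Riverside Zone $160; Redwood Borough $110. Sum = $3,260.
Difference $3,250 − $3,260 = −$10 applied to largest residents (Hillcrest Ward): Hillcrest Ward becomes $850.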